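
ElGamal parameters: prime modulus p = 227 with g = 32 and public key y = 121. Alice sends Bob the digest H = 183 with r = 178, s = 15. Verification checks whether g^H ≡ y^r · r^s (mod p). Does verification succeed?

passes

Left side g^H mod p:
32^183 mod 227 = 5
Right side y^r · r^s mod p:
121^178 mod 227 = 100
178^15 mod 227 = 193
100·193 = 19300 ≡ 5 (mod 227)
5 ≡ 5 (mod 227), so the signature is genuine.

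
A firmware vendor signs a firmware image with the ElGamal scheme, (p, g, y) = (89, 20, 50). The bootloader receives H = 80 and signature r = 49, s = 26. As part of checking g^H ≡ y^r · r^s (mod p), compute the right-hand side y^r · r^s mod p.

16

Squares mod 89: 50^1≡50, 50^2≡8, 50^4≡64, 50^8≡2, 50^16≡4, 50^32≡16
49 = 32 + 16 + 1, so 50^49 ≡ 16·4·50 ≡ 85 (mod 89)
Squares mod 89: 49^1≡49, 49^2≡87, 49^4≡4, 49^8≡16, 49^16≡78
26 = 16 + 8 + 2, so 49^26 ≡ 78·16·87 ≡ 85 (mod 89)
y^r · r^s ≡ 85·85 = 7225 ≡ 16 (mod 89)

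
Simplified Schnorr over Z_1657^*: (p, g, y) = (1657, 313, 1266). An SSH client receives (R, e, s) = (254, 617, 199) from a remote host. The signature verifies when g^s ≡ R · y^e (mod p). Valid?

yes

g^s mod p:
Squares mod 1657: 313^1≡313, 313^2≡206, 313^4≡1011, 313^8≡1409, 313^16≡195, 313^32≡1571, 313^64≡768, 313^128≡1589
199 = 128 + 64 + 4 + 2 + 1, so 313^199 ≡ 1589·768·1011·206·313 ≡ 1489 (mod 1657)
R · y^e mod p:
Squares mod 1657: 1266^1≡1266, 1266^2≡437, 1266^4≡414, 1266^8≡725, 1266^16≡356, 1266^32≡804, 1266^64≡186, 1266^128≡1456, 1266^256≡633, 1266^512≡1352
617 = 512 + 64 + 32 + 8 + 1, so 1266^617 ≡ 1352·186·804·725·1266 ≡ 182 (mod 1657)
254·182 = 46228 ≡ 1489 (mod 1657)
1489 ≡ 1489 (mod 1657); signature holds.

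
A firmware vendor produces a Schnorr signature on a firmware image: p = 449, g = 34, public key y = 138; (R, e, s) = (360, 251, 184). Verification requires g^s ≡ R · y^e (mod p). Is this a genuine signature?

forged

g^s mod p:
Squares mod 449: 34^1≡34, 34^2≡258, 34^4≡112, 34^8≡421, 34^16≡335, 34^32≡424, 34^64≡176, 34^128≡444
184 = 128 + 32 + 16 + 8, so 34^184 ≡ 444·424·335·421 ≡ 288 (mod 449)
R · y^e mod p:
Squares mod 449: 138^1≡138, 138^2≡186, 138^4≡23, 138^8≡80, 138^16≡114, 138^32≡424, 138^64≡176, 138^128≡444
251 = 128 + 64 + 32 + 16 + 8 + 2 + 1, so 138^251 ≡ 444·176·424·114·80·186·138 ≡ 276 (mod 449)
360·276 = 99360 ≡ 131 (mod 449)
288 ≠ 131; the check fails.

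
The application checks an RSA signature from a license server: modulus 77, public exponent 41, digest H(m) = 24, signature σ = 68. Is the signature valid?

Squares mod 77: σ^1≡68, σ^2≡4, σ^4≡16, σ^8≡25, σ^16≡9, σ^32≡4
41 = 32 + 8 + 1, so σ^41 ≡ 4·25·68 ≡ 24 (mod 77)
Since 24 equals the digest 24, verification succeeds.

valid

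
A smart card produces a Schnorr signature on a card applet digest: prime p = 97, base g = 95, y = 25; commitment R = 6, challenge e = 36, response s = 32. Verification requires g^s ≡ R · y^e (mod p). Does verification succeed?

fails

g^s mod p:
95^2 = 9025 ≡ 4
95^4 ≡ 4^2 = 16
95^8 ≡ 16^2 = 256 ≡ 62
95^16 ≡ 62^2 = 3844 ≡ 61
95^32 ≡ 61^2 = 3721 ≡ 35
R · y^e mod p:
25^2 = 625 ≡ 43
25^4 ≡ 43^2 = 1849 ≡ 6
25^8 ≡ 6^2 = 36
25^16 ≡ 36^2 = 1296 ≡ 35
25^32 ≡ 35^2 = 1225 ≡ 61
36 = 32 + 4, so 25^36 ≡ 61·6 ≡ 75 (mod 97)
6·75 = 450 ≡ 62 (mod 97)
35 ≠ 62; the check fails.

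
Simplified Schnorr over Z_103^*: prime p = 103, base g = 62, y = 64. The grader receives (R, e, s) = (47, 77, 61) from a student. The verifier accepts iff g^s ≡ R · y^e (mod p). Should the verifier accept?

reject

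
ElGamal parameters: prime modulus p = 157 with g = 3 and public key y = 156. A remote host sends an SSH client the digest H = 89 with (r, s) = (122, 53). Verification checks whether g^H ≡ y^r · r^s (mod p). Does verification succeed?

Left side g^H mod p:
Squares mod 157: 3^1≡3, 3^2≡9, 3^4≡81, 3^8≡124, 3^16≡147, 3^32≡100, 3^64≡109
89 = 64 + 16 + 8 + 1, so 3^89 ≡ 109·147·124·3 ≡ 51 (mod 157)
Right side y^r · r^s mod p:
Squares mod 157: 156^1≡156, 156^2≡1, 156^4≡1, 156^8≡1, 156^16≡1, 156^32≡1, 156^64≡1
122 = 64 + 32 + 16 + 8 + 2, so 156^122 ≡ 1·1·1·1·1 ≡ 1 (mod 157)
Squares mod 157: 122^1≡122, 122^2≡126, 122^4≡19, 122^8≡47, 122^16≡11, 122^32≡121
53 = 32 + 16 + 4 + 1, so 122^53 ≡ 121·11·19·122 ≡ 51 (mod 157)
1·51 = 51 ≡ 51 (mod 157)
51 ≡ 51 (mod 157), so the signature is genuine.

passes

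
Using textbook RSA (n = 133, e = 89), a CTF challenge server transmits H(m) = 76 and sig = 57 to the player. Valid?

Squares mod 133: sig^1≡57, sig^2≡57, sig^4≡57, sig^8≡57, sig^16≡57, sig^32≡57, sig^64≡57
89 = 64 + 16 + 8 + 1, so sig^89 ≡ 57·57·57·57 ≡ 57 (mod 133)
The recovered value 57 does not match the digest 76.

no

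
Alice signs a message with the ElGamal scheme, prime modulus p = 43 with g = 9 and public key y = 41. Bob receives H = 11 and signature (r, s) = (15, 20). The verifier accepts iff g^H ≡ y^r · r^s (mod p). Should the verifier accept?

accept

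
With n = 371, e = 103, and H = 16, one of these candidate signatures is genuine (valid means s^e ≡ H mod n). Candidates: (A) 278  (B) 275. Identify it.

Candidate A: 278^2 = 77284 ≡ 116; 278^4 ≡ 116^2 = 13456 ≡ 100; 278^8 ≡ 100^2 = 10000 ≡ 354; 278^16 ≡ 354^2 = 125316 ≡ 289; 278^32 ≡ 289^2 = 83521 ≡ 46; 278^64 ≡ 46^2 = 2116 ≡ 261; 103 = 64 + 32 + 4 + 2 + 1, so 278^103 ≡ 261·46·100·116·278 ≡ 208 (mod 371)
Candidate B: 275^2 = 75625 ≡ 312; 275^4 ≡ 312^2 = 97344 ≡ 142; 275^8 ≡ 142^2 = 20164 ≡ 130; 275^16 ≡ 130^2 = 16900 ≡ 205; 275^32 ≡ 205^2 = 42025 ≡ 102; 275^64 ≡ 102^2 = 10404 ≡ 16; 103 = 64 + 32 + 4 + 2 + 1, so 275^103 ≡ 16·102·142·312·275 ≡ 16 (mod 371)
  → matches H = 16

B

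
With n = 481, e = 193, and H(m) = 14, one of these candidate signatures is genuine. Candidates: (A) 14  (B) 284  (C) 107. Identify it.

Candidate A: Squares mod 481: 14^1≡14, 14^2≡196, 14^4≡417, 14^8≡248, 14^16≡417, 14^32≡248, 14^64≡417, 14^128≡248; 193 = 128 + 64 + 1, so 14^193 ≡ 248·417·14 ≡ 14 (mod 481)
  → matches H(m) = 14
Candidate B: Squares mod 481: 284^1≡284, 284^2≡329, 284^4≡16, 284^8≡256, 284^16≡120, 284^32≡451, 284^64≡419, 284^128≡477; 193 = 128 + 64 + 1, so 284^193 ≡ 477·419·284 ≡ 206 (mod 481)
Candidate C: Squares mod 481: 107^1≡107, 107^2≡386, 107^4≡367, 107^8≡9, 107^16≡81, 107^32≡308, 107^64≡107, 107^128≡386; 193 = 128 + 64 + 1, so 107^193 ≡ 386·107·107 ≡ 367 (mod 481)

A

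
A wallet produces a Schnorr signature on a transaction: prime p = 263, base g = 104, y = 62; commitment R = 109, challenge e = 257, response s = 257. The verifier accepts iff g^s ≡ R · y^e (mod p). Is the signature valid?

g^s mod p:
Squares mod 263: 104^1≡104, 104^2≡33, 104^4≡37, 104^8≡54, 104^16≡23, 104^32≡3, 104^64≡9, 104^128≡81, 104^256≡249
257 = 256 + 1, so 104^257 ≡ 249·104 ≡ 122 (mod 263)
R · y^e mod p:
Squares mod 263: 62^1≡62, 62^2≡162, 62^4≡207, 62^8≡243, 62^16≡137, 62^32≡96, 62^64≡11, 62^128≡121, 62^256≡176
257 = 256 + 1, so 62^257 ≡ 176·62 ≡ 129 (mod 263)
109·129 = 14061 ≡ 122 (mod 263)
122 ≡ 122 (mod 263); signature holds.

valid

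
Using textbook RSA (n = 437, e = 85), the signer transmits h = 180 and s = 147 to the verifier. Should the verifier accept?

reject

s^2 ≡ 147^2 = 21609 ≡ 196
s^4 ≡ 196^2 = 38416 ≡ 397
s^8 ≡ 397^2 = 157609 ≡ 289
s^16 ≡ 289^2 = 83521 ≡ 54
s^32 ≡ 54^2 = 2916 ≡ 294
s^64 ≡ 294^2 = 86436 ≡ 347
85 = 64 + 16 + 4 + 1, so s^85 ≡ 347·54·397·147 ≡ 59 (mod 437)
The recovered value 59 does not match the digest 180.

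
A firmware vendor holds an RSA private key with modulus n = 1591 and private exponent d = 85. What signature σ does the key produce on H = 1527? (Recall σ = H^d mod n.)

1527

H^2 ≡ 1527^2 = 2331729 ≡ 914
H^4 ≡ 914^2 = 835396 ≡ 121
H^8 ≡ 121^2 = 14641 ≡ 322
H^16 ≡ 322^2 = 103684 ≡ 269
H^32 ≡ 269^2 = 72361 ≡ 766
H^64 ≡ 766^2 = 586756 ≡ 1268
85 = 64 + 16 + 4 + 1, so H^85 ≡ 1268·269·121·1527 ≡ 1527 (mod 1591)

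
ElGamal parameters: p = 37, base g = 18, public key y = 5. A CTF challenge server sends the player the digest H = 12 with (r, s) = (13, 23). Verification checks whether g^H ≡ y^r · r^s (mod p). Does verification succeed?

Left side g^H mod p:
Squares mod 37: 18^1≡18, 18^2≡28, 18^4≡7, 18^8≡12
12 = 8 + 4, so 18^12 ≡ 12·7 ≡ 10 (mod 37)
Right side y^r · r^s mod p:
Squares mod 37: 5^1≡5, 5^2≡25, 5^4≡33, 5^8≡16
13 = 8 + 4 + 1, so 5^13 ≡ 16·33·5 ≡ 13 (mod 37)
Squares mod 37: 13^1≡13, 13^2≡21, 13^4≡34, 13^8≡9, 13^16≡7
23 = 16 + 4 + 2 + 1, so 13^23 ≡ 7·34·21·13 ≡ 2 (mod 37)
13·2 = 26 ≡ 26 (mod 37)
10 ≠ 26, so verification fails.

fails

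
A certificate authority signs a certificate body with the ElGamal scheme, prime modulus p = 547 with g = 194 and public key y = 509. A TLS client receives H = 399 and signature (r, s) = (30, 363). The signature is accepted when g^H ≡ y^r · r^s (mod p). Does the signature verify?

verifies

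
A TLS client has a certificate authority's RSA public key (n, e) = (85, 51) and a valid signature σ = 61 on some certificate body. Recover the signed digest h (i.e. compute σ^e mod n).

31

σ^2 ≡ 61^2 = 3721 ≡ 66
σ^4 ≡ 66^2 = 4356 ≡ 21
σ^8 ≡ 21^2 = 441 ≡ 16
σ^16 ≡ 16^2 = 256 ≡ 1
σ^32 ≡ 1^2 = 1
51 = 32 + 16 + 2 + 1, so σ^51 ≡ 1·1·66·61 ≡ 31 (mod 85)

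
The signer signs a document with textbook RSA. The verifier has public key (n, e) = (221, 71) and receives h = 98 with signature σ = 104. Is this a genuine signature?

σ^2 ≡ 104^2 = 10816 ≡ 208
σ^4 ≡ 208^2 = 43264 ≡ 169
σ^8 ≡ 169^2 = 28561 ≡ 52
σ^16 ≡ 52^2 = 2704 ≡ 52
σ^32 ≡ 52^2 = 2704 ≡ 52
σ^64 ≡ 52^2 = 2704 ≡ 52
71 = 64 + 4 + 2 + 1, so σ^71 ≡ 52·169·208·104 ≡ 26 (mod 221)
26 ≠ 98, so verification fails.

forged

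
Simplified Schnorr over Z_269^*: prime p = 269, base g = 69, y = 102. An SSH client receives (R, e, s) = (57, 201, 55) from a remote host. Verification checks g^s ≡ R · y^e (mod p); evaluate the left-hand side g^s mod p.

168

Squares mod 269: 69^1≡69, 69^2≡188, 69^4≡105, 69^8≡265, 69^16≡16, 69^32≡256
55 = 32 + 16 + 4 + 2 + 1, so 69^55 ≡ 256·16·105·188·69 ≡ 168 (mod 269)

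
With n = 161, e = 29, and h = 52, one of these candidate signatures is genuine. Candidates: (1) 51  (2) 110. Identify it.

2

Candidate 1: 51^2 = 2601 ≡ 25; 51^4 ≡ 25^2 = 625 ≡ 142; 51^8 ≡ 142^2 = 20164 ≡ 39; 51^16 ≡ 39^2 = 1521 ≡ 72; 29 = 16 + 8 + 4 + 1, so 51^29 ≡ 72·39·142·51 ≡ 109 (mod 161)
Candidate 2: 110^2 = 12100 ≡ 25; 110^4 ≡ 25^2 = 625 ≡ 142; 110^8 ≡ 142^2 = 20164 ≡ 39; 110^16 ≡ 39^2 = 1521 ≡ 72; 29 = 16 + 8 + 4 + 1, so 110^29 ≡ 72·39·142·110 ≡ 52 (mod 161)
  → matches h = 52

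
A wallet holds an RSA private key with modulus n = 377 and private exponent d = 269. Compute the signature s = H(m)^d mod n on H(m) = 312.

(H(m))^2 ≡ 312^2 = 97344 ≡ 78
(H(m))^4 ≡ 78^2 = 6084 ≡ 52
(H(m))^8 ≡ 52^2 = 2704 ≡ 65
(H(m))^16 ≡ 65^2 = 4225 ≡ 78
(H(m))^32 ≡ 78^2 = 6084 ≡ 52
(H(m))^64 ≡ 52^2 = 2704 ≡ 65
(H(m))^128 ≡ 65^2 = 4225 ≡ 78
(H(m))^256 ≡ 78^2 = 6084 ≡ 52
269 = 256 + 8 + 4 + 1, so (H(m))^269 ≡ 52·65·52·312 ≡ 208 (mod 377)

208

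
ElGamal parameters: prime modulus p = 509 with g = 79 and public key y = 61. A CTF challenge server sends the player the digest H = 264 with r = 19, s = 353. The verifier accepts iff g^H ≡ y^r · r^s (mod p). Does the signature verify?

Left side g^H mod p:
79^2 = 6241 ≡ 133
79^4 ≡ 133^2 = 17689 ≡ 383
79^8 ≡ 383^2 = 146689 ≡ 97
79^16 ≡ 97^2 = 9409 ≡ 247
79^32 ≡ 247^2 = 61009 ≡ 438
79^64 ≡ 438^2 = 191844 ≡ 460
79^128 ≡ 460^2 = 211600 ≡ 365
79^256 ≡ 365^2 = 133225 ≡ 376
264 = 256 + 8, so 79^264 ≡ 376·97 ≡ 333 (mod 509)
Right side y^r · r^s mod p:
61^2 = 3721 ≡ 158
61^4 ≡ 158^2 = 24964 ≡ 23
61^8 ≡ 23^2 = 529 ≡ 20
61^16 ≡ 20^2 = 400
19 = 16 + 2 + 1, so 61^19 ≡ 400·158·61 ≡ 34 (mod 509)
19^2 = 361
19^4 ≡ 361^2 = 130321 ≡ 17
19^8 ≡ 17^2 = 289
19^16 ≡ 289^2 = 83521 ≡ 45
19^32 ≡ 45^2 = 2025 ≡ 498
19^64 ≡ 498^2 = 248004 ≡ 121
19^128 ≡ 121^2 = 14641 ≡ 389
19^256 ≡ 389^2 = 151321 ≡ 148
353 = 256 + 64 + 32 + 1, so 19^353 ≡ 148·121·498·19 ≡ 414 (mod 509)
34·414 = 14076 ≡ 333 (mod 509)
333 ≡ 333 (mod 509), so the signature is genuine.

verifies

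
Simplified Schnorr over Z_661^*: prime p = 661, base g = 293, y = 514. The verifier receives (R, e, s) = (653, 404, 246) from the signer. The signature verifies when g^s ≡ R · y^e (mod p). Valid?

g^s mod p:
293^2 = 85849 ≡ 580
293^4 ≡ 580^2 = 336400 ≡ 612
293^8 ≡ 612^2 = 374544 ≡ 418
293^16 ≡ 418^2 = 174724 ≡ 220
293^32 ≡ 220^2 = 48400 ≡ 147
293^64 ≡ 147^2 = 21609 ≡ 457
293^128 ≡ 457^2 = 208849 ≡ 634
246 = 128 + 64 + 32 + 16 + 4 + 2, so 293^246 ≡ 634·457·147·220·612·580 ≡ 49 (mod 661)
R · y^e mod p:
514^2 = 264196 ≡ 457
514^4 ≡ 457^2 = 208849 ≡ 634
514^8 ≡ 634^2 = 401956 ≡ 68
514^16 ≡ 68^2 = 4624 ≡ 658
514^32 ≡ 658^2 = 432964 ≡ 9
514^64 ≡ 9^2 = 81
514^128 ≡ 81^2 = 6561 ≡ 612
514^256 ≡ 612^2 = 374544 ≡ 418
404 = 256 + 128 + 16 + 4, so 514^404 ≡ 418·612·658·634 ≡ 68 (mod 661)
653·68 = 44404 ≡ 117 (mod 661)
49 ≠ 117; the check fails.

no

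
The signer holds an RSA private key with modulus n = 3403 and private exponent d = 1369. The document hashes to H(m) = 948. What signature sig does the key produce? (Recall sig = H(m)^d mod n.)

254

Squares mod 3403: (H(m))^1≡948, (H(m))^2≡312, (H(m))^4≡2060, (H(m))^8≡59, (H(m))^16≡78, (H(m))^32≡2681, (H(m))^64≡625, (H(m))^128≡2683, (H(m))^256≡1144, (H(m))^512≡1984, (H(m))^1024≡2388
1369 = 1024 + 256 + 64 + 16 + 8 + 1, so (H(m))^1369 ≡ 2388·1144·625·78·59·948 ≡ 254 (mod 3403)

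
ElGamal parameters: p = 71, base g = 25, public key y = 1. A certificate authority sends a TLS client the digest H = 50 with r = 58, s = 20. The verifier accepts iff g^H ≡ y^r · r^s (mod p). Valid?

no

Left side g^H mod p:
Squares mod 71: 25^1≡25, 25^2≡57, 25^4≡54, 25^8≡5, 25^16≡25, 25^32≡57
50 = 32 + 16 + 2, so 25^50 ≡ 57·25·57 ≡ 1 (mod 71)
Right side y^r · r^s mod p:
Squares mod 71: 1^1≡1, 1^2≡1, 1^4≡1, 1^8≡1, 1^16≡1, 1^32≡1
58 = 32 + 16 + 8 + 2, so 1^58 ≡ 1·1·1·1 ≡ 1 (mod 71)
Squares mod 71: 58^1≡58, 58^2≡27, 58^4≡19, 58^8≡6, 58^16≡36
20 = 16 + 4, so 58^20 ≡ 36·19 ≡ 45 (mod 71)
1·45 = 45 ≡ 45 (mod 71)
1 ≠ 45, so verification fails.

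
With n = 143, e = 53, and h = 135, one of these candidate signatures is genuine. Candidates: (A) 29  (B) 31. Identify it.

B

Candidate A: Squares mod 143: 29^1≡29, 29^2≡126, 29^4≡3, 29^8≡9, 29^16≡81, 29^32≡126; 53 = 32 + 16 + 4 + 1, so 29^53 ≡ 126·81·3·29 ≡ 35 (mod 143)
Candidate B: Squares mod 143: 31^1≡31, 31^2≡103, 31^4≡27, 31^8≡14, 31^16≡53, 31^32≡92; 53 = 32 + 16 + 4 + 1, so 31^53 ≡ 92·53·27·31 ≡ 135 (mod 143)
  → matches h = 135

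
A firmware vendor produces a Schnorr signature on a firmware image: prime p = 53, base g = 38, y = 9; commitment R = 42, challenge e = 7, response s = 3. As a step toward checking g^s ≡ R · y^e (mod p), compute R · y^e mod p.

17

9^2 = 81 ≡ 28
9^4 ≡ 28^2 = 784 ≡ 42
7 = 4 + 2 + 1, so 9^7 ≡ 42·28·9 ≡ 37 (mod 53)
R · y^e ≡ 42·37 = 1554 ≡ 17 (mod 53)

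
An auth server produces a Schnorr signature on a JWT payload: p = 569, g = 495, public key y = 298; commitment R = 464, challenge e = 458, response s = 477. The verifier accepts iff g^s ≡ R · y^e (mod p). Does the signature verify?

g^s mod p:
Squares mod 569: 495^1≡495, 495^2≡355, 495^4≡276, 495^8≡499, 495^16≡348, 495^32≡476, 495^64≡114, 495^128≡478, 495^256≡315
477 = 256 + 128 + 64 + 16 + 8 + 4 + 1, so 495^477 ≡ 315·478·114·348·499·276·495 ≡ 474 (mod 569)
R · y^e mod p:
Squares mod 569: 298^1≡298, 298^2≡40, 298^4≡462, 298^8≡69, 298^16≡209, 298^32≡437, 298^64≡354, 298^128≡136, 298^256≡288
458 = 256 + 128 + 64 + 8 + 2, so 298^458 ≡ 288·136·354·69·40 ≡ 28 (mod 569)
464·28 = 12992 ≡ 474 (mod 569)
474 ≡ 474 (mod 569); signature holds.

verifies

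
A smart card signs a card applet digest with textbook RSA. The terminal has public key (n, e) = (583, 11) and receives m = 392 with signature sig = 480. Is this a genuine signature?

genuine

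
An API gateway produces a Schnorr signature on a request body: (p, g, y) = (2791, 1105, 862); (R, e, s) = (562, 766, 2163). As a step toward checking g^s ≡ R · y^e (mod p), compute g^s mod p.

1979

1105^2 = 1221025 ≡ 1358
1105^4 ≡ 1358^2 = 1844164 ≡ 2104
1105^8 ≡ 2104^2 = 4426816 ≡ 290
1105^16 ≡ 290^2 = 84100 ≡ 370
1105^32 ≡ 370^2 = 136900 ≡ 141
1105^64 ≡ 141^2 = 19881 ≡ 344
1105^128 ≡ 344^2 = 118336 ≡ 1114
1105^256 ≡ 1114^2 = 1240996 ≡ 1792
1105^512 ≡ 1792^2 = 3211264 ≡ 1614
1105^1024 ≡ 1614^2 = 2604996 ≡ 993
1105^2048 ≡ 993^2 = 986049 ≡ 826
2163 = 2048 + 64 + 32 + 16 + 2 + 1, so 1105^2163 ≡ 826·344·141·370·1358·1105 ≡ 1979 (mod 2791)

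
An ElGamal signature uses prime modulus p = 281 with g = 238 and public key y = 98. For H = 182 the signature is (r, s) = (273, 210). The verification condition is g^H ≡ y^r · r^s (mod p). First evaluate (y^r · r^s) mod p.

232

98^2 = 9604 ≡ 50
98^4 ≡ 50^2 = 2500 ≡ 252
98^8 ≡ 252^2 = 63504 ≡ 279
98^16 ≡ 279^2 = 77841 ≡ 4
98^32 ≡ 4^2 = 16
98^64 ≡ 16^2 = 256
98^128 ≡ 256^2 = 65536 ≡ 63
98^256 ≡ 63^2 = 3969 ≡ 35
273 = 256 + 16 + 1, so 98^273 ≡ 35·4·98 ≡ 232 (mod 281)
273^2 = 74529 ≡ 64
273^4 ≡ 64^2 = 4096 ≡ 162
273^8 ≡ 162^2 = 26244 ≡ 111
273^16 ≡ 111^2 = 12321 ≡ 238
273^32 ≡ 238^2 = 56644 ≡ 163
273^64 ≡ 163^2 = 26569 ≡ 155
273^128 ≡ 155^2 = 24025 ≡ 140
210 = 128 + 64 + 16 + 2, so 273^210 ≡ 140·155·238·64 ≡ 1 (mod 281)
y^r · r^s ≡ 232·1 = 232 ≡ 232 (mod 281)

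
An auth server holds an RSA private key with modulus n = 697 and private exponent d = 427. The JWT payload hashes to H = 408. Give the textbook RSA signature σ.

Squares mod 697: H^1≡408, H^2≡578, H^4≡221, H^8≡51, H^16≡510, H^32≡119, H^64≡221, H^128≡51, H^256≡510
427 = 256 + 128 + 32 + 8 + 2 + 1, so H^427 ≡ 510·51·119·51·578·408 ≡ 323 (mod 697)

323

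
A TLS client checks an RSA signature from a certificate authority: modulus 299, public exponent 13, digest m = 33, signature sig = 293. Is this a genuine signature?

sig^2 ≡ 293^2 = 85849 ≡ 36
sig^4 ≡ 36^2 = 1296 ≡ 100
sig^8 ≡ 100^2 = 10000 ≡ 133
13 = 8 + 4 + 1, so sig^13 ≡ 133·100·293 ≡ 33 (mod 299)
Since 33 equals the digest 33, verification succeeds.

genuine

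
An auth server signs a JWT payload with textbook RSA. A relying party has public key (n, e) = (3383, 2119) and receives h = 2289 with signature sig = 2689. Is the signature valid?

sig^2119 mod 3383 = 2289
sig^2119 mod 3383 = 2289 matches h.

valid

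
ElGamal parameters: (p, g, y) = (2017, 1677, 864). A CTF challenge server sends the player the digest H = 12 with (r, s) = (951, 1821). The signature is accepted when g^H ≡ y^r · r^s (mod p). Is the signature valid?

invalid

Left side g^H mod p:
1677^2 = 2812329 ≡ 631
1677^4 ≡ 631^2 = 398161 ≡ 812
1677^8 ≡ 812^2 = 659344 ≡ 1802
12 = 8 + 4, so 1677^12 ≡ 1802·812 ≡ 899 (mod 2017)
Right side y^r · r^s mod p:
864^2 = 746496 ≡ 206
864^4 ≡ 206^2 = 42436 ≡ 79
864^8 ≡ 79^2 = 6241 ≡ 190
864^16 ≡ 190^2 = 36100 ≡ 1811
864^32 ≡ 1811^2 = 3279721 ≡ 79
864^64 ≡ 79^2 = 6241 ≡ 190
864^128 ≡ 190^2 = 36100 ≡ 1811
864^256 ≡ 1811^2 = 3279721 ≡ 79
864^512 ≡ 79^2 = 6241 ≡ 190
951 = 512 + 256 + 128 + 32 + 16 + 4 + 2 + 1, so 864^951 ≡ 190·79·1811·79·1811·79·206·864 ≡ 670 (mod 2017)
951^2 = 904401 ≡ 785
951^4 ≡ 785^2 = 616225 ≡ 1040
951^8 ≡ 1040^2 = 1081600 ≡ 488
951^16 ≡ 488^2 = 238144 ≡ 138
951^32 ≡ 138^2 = 19044 ≡ 891
951^64 ≡ 891^2 = 793881 ≡ 1200
951^128 ≡ 1200^2 = 1440000 ≡ 1879
951^256 ≡ 1879^2 = 3530641 ≡ 891
951^512 ≡ 891^2 = 793881 ≡ 1200
951^1024 ≡ 1200^2 = 1440000 ≡ 1879
1821 = 1024 + 512 + 256 + 16 + 8 + 4 + 1, so 951^1821 ≡ 1879·1200·891·138·488·1040·951 ≡ 1255 (mod 2017)
670·1255 = 840850 ≡ 1778 (mod 2017)
899 ≠ 1778, so verification fails.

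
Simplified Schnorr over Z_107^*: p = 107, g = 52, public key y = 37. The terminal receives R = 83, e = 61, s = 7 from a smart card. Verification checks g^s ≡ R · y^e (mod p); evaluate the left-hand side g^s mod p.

64

52^2 = 2704 ≡ 29
52^4 ≡ 29^2 = 841 ≡ 92
7 = 4 + 2 + 1, so 52^7 ≡ 92·29·52 ≡ 64 (mod 107)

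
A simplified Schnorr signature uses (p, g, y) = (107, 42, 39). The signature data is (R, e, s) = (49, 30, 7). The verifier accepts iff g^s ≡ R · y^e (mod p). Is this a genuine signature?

forged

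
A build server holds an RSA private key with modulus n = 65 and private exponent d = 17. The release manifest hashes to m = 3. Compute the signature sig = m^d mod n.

Squares mod 65: m^1≡3, m^2≡9, m^4≡16, m^8≡61, m^16≡16
17 = 16 + 1, so m^17 ≡ 16·3 ≡ 48 (mod 65)

48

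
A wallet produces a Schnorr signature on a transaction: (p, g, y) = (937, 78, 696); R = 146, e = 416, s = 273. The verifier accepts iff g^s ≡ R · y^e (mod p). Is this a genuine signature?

forged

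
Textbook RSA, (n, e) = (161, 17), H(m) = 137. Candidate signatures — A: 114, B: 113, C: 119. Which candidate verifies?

Candidate A: Squares mod 161: 114^1≡114, 114^2≡116, 114^4≡93, 114^8≡116, 114^16≡93; 17 = 16 + 1, so 114^17 ≡ 93·114 ≡ 137 (mod 161)
  → matches H(m) = 137
Candidate B: Squares mod 161: 113^1≡113, 113^2≡50, 113^4≡85, 113^8≡141, 113^16≡78; 17 = 16 + 1, so 113^17 ≡ 78·113 ≡ 120 (mod 161)
Candidate C: Squares mod 161: 119^1≡119, 119^2≡154, 119^4≡49, 119^8≡147, 119^16≡35; 17 = 16 + 1, so 119^17 ≡ 35·119 ≡ 140 (mod 161)

A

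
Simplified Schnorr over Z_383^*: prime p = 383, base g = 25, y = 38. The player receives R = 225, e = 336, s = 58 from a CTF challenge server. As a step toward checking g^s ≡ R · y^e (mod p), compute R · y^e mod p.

102

Squares mod 383: 38^1≡38, 38^2≡295, 38^4≡84, 38^8≡162, 38^16≡200, 38^32≡168, 38^64≡265, 38^128≡136, 38^256≡112
336 = 256 + 64 + 16, so 38^336 ≡ 112·265·200 ≡ 266 (mod 383)
R · y^e ≡ 225·266 = 59850 ≡ 102 (mod 383)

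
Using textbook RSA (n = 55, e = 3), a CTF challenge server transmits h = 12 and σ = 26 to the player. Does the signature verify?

does not verify

σ^3 mod 55 = 31
σ^3 mod 55 = 31, but h = 12.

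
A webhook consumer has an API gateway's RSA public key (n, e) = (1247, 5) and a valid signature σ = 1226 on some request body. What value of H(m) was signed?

1071

Squares mod 1247: σ^1≡1226, σ^2≡441, σ^4≡1196
5 = 4 + 1, so σ^5 ≡ 1196·1226 ≡ 1071 (mod 1247)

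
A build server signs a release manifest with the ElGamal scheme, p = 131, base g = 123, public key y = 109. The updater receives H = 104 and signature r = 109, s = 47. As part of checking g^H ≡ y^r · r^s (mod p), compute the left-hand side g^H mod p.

58

123^104 mod 131 = 58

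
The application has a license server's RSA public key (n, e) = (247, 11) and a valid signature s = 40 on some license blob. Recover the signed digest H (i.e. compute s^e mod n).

53

s^2 ≡ 40^2 = 1600 ≡ 118
s^4 ≡ 118^2 = 13924 ≡ 92
s^8 ≡ 92^2 = 8464 ≡ 66
11 = 8 + 2 + 1, so s^11 ≡ 66·118·40 ≡ 53 (mod 247)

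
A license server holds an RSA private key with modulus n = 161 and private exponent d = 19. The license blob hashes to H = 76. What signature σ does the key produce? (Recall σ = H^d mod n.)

34

H^2 ≡ 76^2 = 5776 ≡ 141
H^4 ≡ 141^2 = 19881 ≡ 78
H^8 ≡ 78^2 = 6084 ≡ 127
H^16 ≡ 127^2 = 16129 ≡ 29
19 = 16 + 2 + 1, so H^19 ≡ 29·141·76 ≡ 34 (mod 161)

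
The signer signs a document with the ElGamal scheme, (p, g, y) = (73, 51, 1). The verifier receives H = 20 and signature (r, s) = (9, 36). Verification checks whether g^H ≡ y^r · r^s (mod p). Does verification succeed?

Left side g^H mod p:
51^2 = 2601 ≡ 46
51^4 ≡ 46^2 = 2116 ≡ 72
51^8 ≡ 72^2 = 5184 ≡ 1
51^16 ≡ 1^2 = 1
20 = 16 + 4, so 51^20 ≡ 1·72 ≡ 72 (mod 73)
Right side y^r · r^s mod p:
1^2 = 1
1^4 ≡ 1^2 = 1
1^8 ≡ 1^2 = 1
9 = 8 + 1, so 1^9 ≡ 1·1 ≡ 1 (mod 73)
9^2 = 81 ≡ 8
9^4 ≡ 8^2 = 64
9^8 ≡ 64^2 = 4096 ≡ 8
9^16 ≡ 8^2 = 64
9^32 ≡ 64^2 = 4096 ≡ 8
36 = 32 + 4, so 9^36 ≡ 8·64 ≡ 1 (mod 73)
1·1 = 1 ≡ 1 (mod 73)
72 ≠ 1, so verification fails.

fails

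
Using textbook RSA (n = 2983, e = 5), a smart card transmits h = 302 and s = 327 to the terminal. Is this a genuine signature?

s^2 ≡ 327^2 = 106929 ≡ 2524
s^4 ≡ 2524^2 = 6370576 ≡ 1871
5 = 4 + 1, so s^5 ≡ 1871·327 ≡ 302 (mod 2983)
s^5 mod 2983 = 302 matches h.

genuine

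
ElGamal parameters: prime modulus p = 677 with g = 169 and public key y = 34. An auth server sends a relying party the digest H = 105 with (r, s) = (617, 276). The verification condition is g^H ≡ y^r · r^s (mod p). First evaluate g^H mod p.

169^2 = 28561 ≡ 127
169^4 ≡ 127^2 = 16129 ≡ 558
169^8 ≡ 558^2 = 311364 ≡ 621
169^16 ≡ 621^2 = 385641 ≡ 428
169^32 ≡ 428^2 = 183184 ≡ 394
169^64 ≡ 394^2 = 155236 ≡ 203
105 = 64 + 32 + 8 + 1, so 169^105 ≡ 203·394·621·169 ≡ 667 (mod 677)

667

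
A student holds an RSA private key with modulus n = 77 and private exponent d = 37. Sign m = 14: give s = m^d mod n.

m^2 ≡ 14^2 = 196 ≡ 42
m^4 ≡ 42^2 = 1764 ≡ 70
m^8 ≡ 70^2 = 4900 ≡ 49
m^16 ≡ 49^2 = 2401 ≡ 14
m^32 ≡ 14^2 = 196 ≡ 42
37 = 32 + 4 + 1, so m^37 ≡ 42·70·14 ≡ 42 (mod 77)

42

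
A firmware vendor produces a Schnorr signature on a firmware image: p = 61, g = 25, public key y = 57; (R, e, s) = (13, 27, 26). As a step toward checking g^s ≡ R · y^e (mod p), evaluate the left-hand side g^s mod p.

16

25^26 mod 61 = 16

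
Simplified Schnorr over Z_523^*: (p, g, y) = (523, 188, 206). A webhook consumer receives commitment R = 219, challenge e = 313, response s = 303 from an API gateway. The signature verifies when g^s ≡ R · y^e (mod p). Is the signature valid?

valid

g^s mod p:
188^2 = 35344 ≡ 303
188^4 ≡ 303^2 = 91809 ≡ 284
188^8 ≡ 284^2 = 80656 ≡ 114
188^16 ≡ 114^2 = 12996 ≡ 444
188^32 ≡ 444^2 = 197136 ≡ 488
188^64 ≡ 488^2 = 238144 ≡ 179
188^128 ≡ 179^2 = 32041 ≡ 138
188^256 ≡ 138^2 = 19044 ≡ 216
303 = 256 + 32 + 8 + 4 + 2 + 1, so 188^303 ≡ 216·488·114·284·303·188 ≡ 317 (mod 523)
R · y^e mod p:
206^2 = 42436 ≡ 73
206^4 ≡ 73^2 = 5329 ≡ 99
206^8 ≡ 99^2 = 9801 ≡ 387
206^16 ≡ 387^2 = 149769 ≡ 191
206^32 ≡ 191^2 = 36481 ≡ 394
206^64 ≡ 394^2 = 155236 ≡ 428
206^128 ≡ 428^2 = 183184 ≡ 134
206^256 ≡ 134^2 = 17956 ≡ 174
313 = 256 + 32 + 16 + 8 + 1, so 206^313 ≡ 174·394·191·387·206 ≡ 11 (mod 523)
219·11 = 2409 ≡ 317 (mod 523)
317 ≡ 317 (mod 523); signature holds.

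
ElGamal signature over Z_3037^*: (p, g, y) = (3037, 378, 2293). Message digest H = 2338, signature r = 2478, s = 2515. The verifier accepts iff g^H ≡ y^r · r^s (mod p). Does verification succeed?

fails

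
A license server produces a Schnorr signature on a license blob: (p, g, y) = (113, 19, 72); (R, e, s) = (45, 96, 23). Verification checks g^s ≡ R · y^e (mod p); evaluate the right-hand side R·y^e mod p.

24

72^2 = 5184 ≡ 99
72^4 ≡ 99^2 = 9801 ≡ 83
72^8 ≡ 83^2 = 6889 ≡ 109
72^16 ≡ 109^2 = 11881 ≡ 16
72^32 ≡ 16^2 = 256 ≡ 30
72^64 ≡ 30^2 = 900 ≡ 109
96 = 64 + 32, so 72^96 ≡ 109·30 ≡ 106 (mod 113)
R · y^e ≡ 45·106 = 4770 ≡ 24 (mod 113)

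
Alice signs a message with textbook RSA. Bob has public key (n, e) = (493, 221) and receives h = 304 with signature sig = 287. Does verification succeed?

fails

sig^221 mod 493 = 189
The recovered value 189 does not match the digest 304.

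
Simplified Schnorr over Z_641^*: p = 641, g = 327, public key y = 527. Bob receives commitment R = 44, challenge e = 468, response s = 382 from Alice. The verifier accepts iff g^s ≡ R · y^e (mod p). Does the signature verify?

does not verify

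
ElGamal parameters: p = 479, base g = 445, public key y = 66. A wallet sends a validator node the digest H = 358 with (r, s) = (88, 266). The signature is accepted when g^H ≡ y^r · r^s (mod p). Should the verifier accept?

Left side g^H mod p:
445^358 mod 479 = 18
Right side y^r · r^s mod p:
66^88 mod 479 = 275
88^266 mod 479 = 14
275·14 = 3850 ≡ 18 (mod 479)
18 ≡ 18 (mod 479), so the signature is genuine.

accept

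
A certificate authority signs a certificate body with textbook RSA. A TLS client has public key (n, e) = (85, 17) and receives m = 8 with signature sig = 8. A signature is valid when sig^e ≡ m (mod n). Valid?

yes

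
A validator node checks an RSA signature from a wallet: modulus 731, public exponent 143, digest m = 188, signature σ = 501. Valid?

σ^2 ≡ 501^2 = 251001 ≡ 268
σ^4 ≡ 268^2 = 71824 ≡ 186
σ^8 ≡ 186^2 = 34596 ≡ 239
σ^16 ≡ 239^2 = 57121 ≡ 103
σ^32 ≡ 103^2 = 10609 ≡ 375
σ^64 ≡ 375^2 = 140625 ≡ 273
σ^128 ≡ 273^2 = 74529 ≡ 698
143 = 128 + 8 + 4 + 2 + 1, so σ^143 ≡ 698·239·186·268·501 ≡ 304 (mod 731)
The recovered value 304 does not match the digest 188.

no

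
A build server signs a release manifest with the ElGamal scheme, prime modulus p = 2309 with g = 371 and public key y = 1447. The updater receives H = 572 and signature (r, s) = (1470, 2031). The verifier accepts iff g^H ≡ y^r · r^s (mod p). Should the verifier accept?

reject

Left side g^H mod p:
Squares mod 2309: 371^1≡371, 371^2≡1410, 371^4≡51, 371^8≡292, 371^16≡2140, 371^32≡853, 371^64≡274, 371^128≡1188, 371^256≡545, 371^512≡1473
572 = 512 + 32 + 16 + 8 + 4, so 371^572 ≡ 1473·853·2140·292·51 ≡ 36 (mod 2309)
Right side y^r · r^s mod p:
Squares mod 2309: 1447^1≡1447, 1447^2≡1855, 1447^4≡615, 1447^8≡1858, 1447^16≡209, 1447^32≡2119, 1447^64≡1465, 1447^128≡1164, 1447^256≡1822, 1447^512≡1651, 1447^1024≡1181
1470 = 1024 + 256 + 128 + 32 + 16 + 8 + 4 + 2, so 1447^1470 ≡ 1181·1822·1164·2119·209·1858·615·1855 ≡ 1224 (mod 2309)
Squares mod 2309: 1470^1≡1470, 1470^2≡1985, 1470^4≡1071, 1470^8≡1777, 1470^16≡1326, 1470^32≡1127, 1470^64≡179, 1470^128≡2024, 1470^256≡410, 1470^512≡1852, 1470^1024≡1039
2031 = 1024 + 512 + 256 + 128 + 64 + 32 + 8 + 4 + 2 + 1, so 1470^2031 ≡ 1039·1852·410·2024·179·1127·1777·1071·1985·1470 ≡ 994 (mod 2309)
1224·994 = 1216656 ≡ 2122 (mod 2309)
36 ≠ 2122, so verification fails.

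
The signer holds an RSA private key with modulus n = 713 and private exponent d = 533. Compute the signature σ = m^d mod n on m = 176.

m^2 ≡ 176^2 = 30976 ≡ 317
m^4 ≡ 317^2 = 100489 ≡ 669
m^8 ≡ 669^2 = 447561 ≡ 510
m^16 ≡ 510^2 = 260100 ≡ 568
m^32 ≡ 568^2 = 322624 ≡ 348
m^64 ≡ 348^2 = 121104 ≡ 607
m^128 ≡ 607^2 = 368449 ≡ 541
m^256 ≡ 541^2 = 292681 ≡ 351
m^512 ≡ 351^2 = 123201 ≡ 565
533 = 512 + 16 + 4 + 1, so m^533 ≡ 565·568·669·176 ≡ 513 (mod 713)

513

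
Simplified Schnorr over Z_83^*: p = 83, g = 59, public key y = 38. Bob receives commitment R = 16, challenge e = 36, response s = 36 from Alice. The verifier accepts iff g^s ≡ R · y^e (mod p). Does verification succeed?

fails

g^s mod p:
Squares mod 83: 59^1≡59, 59^2≡78, 59^4≡25, 59^8≡44, 59^16≡27, 59^32≡65
36 = 32 + 4, so 59^36 ≡ 65·25 ≡ 48 (mod 83)
R · y^e mod p:
Squares mod 83: 38^1≡38, 38^2≡33, 38^4≡10, 38^8≡17, 38^16≡40, 38^32≡23
36 = 32 + 4, so 38^36 ≡ 23·10 ≡ 64 (mod 83)
16·64 = 1024 ≡ 28 (mod 83)
48 ≠ 28; the check fails.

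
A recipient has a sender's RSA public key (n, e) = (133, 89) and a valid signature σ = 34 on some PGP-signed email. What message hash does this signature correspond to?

σ^2 ≡ 34^2 = 1156 ≡ 92
σ^4 ≡ 92^2 = 8464 ≡ 85
σ^8 ≡ 85^2 = 7225 ≡ 43
σ^16 ≡ 43^2 = 1849 ≡ 120
σ^32 ≡ 120^2 = 14400 ≡ 36
σ^64 ≡ 36^2 = 1296 ≡ 99
89 = 64 + 16 + 8 + 1, so σ^89 ≡ 99·120·43·34 ≡ 90 (mod 133)

90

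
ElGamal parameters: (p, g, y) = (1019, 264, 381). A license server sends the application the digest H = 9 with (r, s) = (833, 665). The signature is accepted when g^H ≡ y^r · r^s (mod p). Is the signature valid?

Left side g^H mod p:
264^2 = 69696 ≡ 404
264^4 ≡ 404^2 = 163216 ≡ 176
264^8 ≡ 176^2 = 30976 ≡ 406
9 = 8 + 1, so 264^9 ≡ 406·264 ≡ 189 (mod 1019)
Right side y^r · r^s mod p:
381^2 = 145161 ≡ 463
381^4 ≡ 463^2 = 214369 ≡ 379
381^8 ≡ 379^2 = 143641 ≡ 981
381^16 ≡ 981^2 = 962361 ≡ 425
381^32 ≡ 425^2 = 180625 ≡ 262
381^64 ≡ 262^2 = 68644 ≡ 371
381^128 ≡ 371^2 = 137641 ≡ 76
381^256 ≡ 76^2 = 5776 ≡ 681
381^512 ≡ 681^2 = 463761 ≡ 116
833 = 512 + 256 + 64 + 1, so 381^833 ≡ 116·681·371·381 ≡ 318 (mod 1019)
833^2 = 693889 ≡ 969
833^4 ≡ 969^2 = 938961 ≡ 462
833^8 ≡ 462^2 = 213444 ≡ 473
833^16 ≡ 473^2 = 223729 ≡ 568
833^32 ≡ 568^2 = 322624 ≡ 620
833^64 ≡ 620^2 = 384400 ≡ 237
833^128 ≡ 237^2 = 56169 ≡ 124
833^256 ≡ 124^2 = 15376 ≡ 91
833^512 ≡ 91^2 = 8281 ≡ 129
665 = 512 + 128 + 16 + 8 + 1, so 833^665 ≡ 129·124·568·473·833 ≡ 634 (mod 1019)
318·634 = 201612 ≡ 869 (mod 1019)
189 ≠ 869, so verification fails.

invalid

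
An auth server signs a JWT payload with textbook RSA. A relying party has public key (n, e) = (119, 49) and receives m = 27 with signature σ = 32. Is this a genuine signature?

σ^2 ≡ 32^2 = 1024 ≡ 72
σ^4 ≡ 72^2 = 5184 ≡ 67
σ^8 ≡ 67^2 = 4489 ≡ 86
σ^16 ≡ 86^2 = 7396 ≡ 18
σ^32 ≡ 18^2 = 324 ≡ 86
49 = 32 + 16 + 1, so σ^49 ≡ 86·18·32 ≡ 32 (mod 119)
σ^49 mod 119 = 32, but m = 27.

forged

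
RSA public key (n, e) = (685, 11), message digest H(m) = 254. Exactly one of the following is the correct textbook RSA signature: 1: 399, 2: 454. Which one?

1

Candidate 1: 399^2 = 159201 ≡ 281; 399^4 ≡ 281^2 = 78961 ≡ 186; 399^8 ≡ 186^2 = 34596 ≡ 346; 11 = 8 + 2 + 1, so 399^11 ≡ 346·281·399 ≡ 254 (mod 685)
  → matches H(m) = 254
Candidate 2: 454^2 = 206116 ≡ 616; 454^4 ≡ 616^2 = 379456 ≡ 651; 454^8 ≡ 651^2 = 423801 ≡ 471; 11 = 8 + 2 + 1, so 454^11 ≡ 471·616·454 ≡ 354 (mod 685)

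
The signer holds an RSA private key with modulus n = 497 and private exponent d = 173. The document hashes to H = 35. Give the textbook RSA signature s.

280

H^2 ≡ 35^2 = 1225 ≡ 231
H^4 ≡ 231^2 = 53361 ≡ 182
H^8 ≡ 182^2 = 33124 ≡ 322
H^16 ≡ 322^2 = 103684 ≡ 308
H^32 ≡ 308^2 = 94864 ≡ 434
H^64 ≡ 434^2 = 188356 ≡ 490
H^128 ≡ 490^2 = 240100 ≡ 49
173 = 128 + 32 + 8 + 4 + 1, so H^173 ≡ 49·434·322·182·35 ≡ 280 (mod 497)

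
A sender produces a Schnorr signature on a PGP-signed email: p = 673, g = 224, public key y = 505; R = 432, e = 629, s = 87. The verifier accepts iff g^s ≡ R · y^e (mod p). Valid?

no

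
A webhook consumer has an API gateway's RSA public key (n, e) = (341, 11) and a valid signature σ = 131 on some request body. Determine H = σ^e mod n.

175

Squares mod 341: σ^1≡131, σ^2≡111, σ^4≡45, σ^8≡320
11 = 8 + 2 + 1, so σ^11 ≡ 320·111·131 ≡ 175 (mod 341)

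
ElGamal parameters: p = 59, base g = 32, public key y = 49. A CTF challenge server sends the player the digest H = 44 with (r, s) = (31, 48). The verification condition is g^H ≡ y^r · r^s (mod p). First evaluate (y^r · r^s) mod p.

26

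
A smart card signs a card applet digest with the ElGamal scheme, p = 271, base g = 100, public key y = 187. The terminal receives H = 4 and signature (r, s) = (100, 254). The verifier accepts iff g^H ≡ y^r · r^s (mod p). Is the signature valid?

valid

Left side g^H mod p:
100^2 = 10000 ≡ 244
100^4 ≡ 244^2 = 59536 ≡ 187
Right side y^r · r^s mod p:
187^2 = 34969 ≡ 10
187^4 ≡ 10^2 = 100
187^8 ≡ 100^2 = 10000 ≡ 244
187^16 ≡ 244^2 = 59536 ≡ 187
187^32 ≡ 187^2 = 34969 ≡ 10
187^64 ≡ 10^2 = 100
100 = 64 + 32 + 4, so 187^100 ≡ 100·10·100 ≡ 1 (mod 271)
100^2 = 10000 ≡ 244
100^4 ≡ 244^2 = 59536 ≡ 187
100^8 ≡ 187^2 = 34969 ≡ 10
100^16 ≡ 10^2 = 100
100^32 ≡ 100^2 = 10000 ≡ 244
100^64 ≡ 244^2 = 59536 ≡ 187
100^128 ≡ 187^2 = 34969 ≡ 10
254 = 128 + 64 + 32 + 16 + 8 + 4 + 2, so 100^254 ≡ 10·187·244·100·10·187·244 ≡ 187 (mod 271)
1·187 = 187 ≡ 187 (mod 271)
187 ≡ 187 (mod 271), so the signature is genuine.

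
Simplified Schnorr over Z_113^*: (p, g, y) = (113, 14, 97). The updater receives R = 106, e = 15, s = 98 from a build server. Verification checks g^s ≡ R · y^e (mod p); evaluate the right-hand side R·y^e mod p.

112

97^2 = 9409 ≡ 30
97^4 ≡ 30^2 = 900 ≡ 109
97^8 ≡ 109^2 = 11881 ≡ 16
15 = 8 + 4 + 2 + 1, so 97^15 ≡ 16·109·30·97 ≡ 97 (mod 113)
R · y^e ≡ 106·97 = 10282 ≡ 112 (mod 113)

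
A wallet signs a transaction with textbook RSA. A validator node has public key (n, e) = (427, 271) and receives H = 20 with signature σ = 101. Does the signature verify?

Squares mod 427: σ^1≡101, σ^2≡380, σ^4≡74, σ^8≡352, σ^16≡74, σ^32≡352, σ^64≡74, σ^128≡352, σ^256≡74
271 = 256 + 8 + 4 + 2 + 1, so σ^271 ≡ 74·352·74·380·101 ≡ 143 (mod 427)
143 ≠ 20, so verification fails.

does not verify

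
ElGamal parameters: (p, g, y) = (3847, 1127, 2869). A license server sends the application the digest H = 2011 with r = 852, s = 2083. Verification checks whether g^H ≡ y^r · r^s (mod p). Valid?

Left side g^H mod p:
1127^2011 mod 3847 = 2411
Right side y^r · r^s mod p:
2869^852 mod 3847 = 2434
852^2083 mod 3847 = 2013
2434·2013 = 4899642 ≡ 2411 (mod 3847)
2411 ≡ 2411 (mod 3847), so the signature is genuine.

yes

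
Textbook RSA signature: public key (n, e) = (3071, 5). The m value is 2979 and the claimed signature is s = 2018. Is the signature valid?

Squares mod 3071: s^1≡2018, s^2≡178, s^4≡974
5 = 4 + 1, so s^5 ≡ 974·2018 ≡ 92 (mod 3071)
s^5 mod 3071 = 92, but m = 2979.

invalid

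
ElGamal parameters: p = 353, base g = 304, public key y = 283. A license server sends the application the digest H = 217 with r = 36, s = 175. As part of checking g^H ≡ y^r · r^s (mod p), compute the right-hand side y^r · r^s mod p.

49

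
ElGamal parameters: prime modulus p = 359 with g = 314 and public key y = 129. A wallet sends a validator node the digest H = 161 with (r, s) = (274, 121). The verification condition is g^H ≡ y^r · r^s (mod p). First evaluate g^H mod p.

Squares mod 359: 314^1≡314, 314^2≡230, 314^4≡127, 314^8≡333, 314^16≡317, 314^32≡328, 314^64≡243, 314^128≡173
161 = 128 + 32 + 1, so 314^161 ≡ 173·328·314 ≡ 87 (mod 359)

87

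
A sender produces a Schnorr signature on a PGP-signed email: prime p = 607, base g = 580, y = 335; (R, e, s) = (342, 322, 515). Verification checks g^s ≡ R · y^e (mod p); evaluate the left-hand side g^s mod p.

549

580^2 = 336400 ≡ 122
580^4 ≡ 122^2 = 14884 ≡ 316
580^8 ≡ 316^2 = 99856 ≡ 308
580^16 ≡ 308^2 = 94864 ≡ 172
580^32 ≡ 172^2 = 29584 ≡ 448
580^64 ≡ 448^2 = 200704 ≡ 394
580^128 ≡ 394^2 = 155236 ≡ 451
580^256 ≡ 451^2 = 203401 ≡ 56
580^512 ≡ 56^2 = 3136 ≡ 101
515 = 512 + 2 + 1, so 580^515 ≡ 101·122·580 ≡ 549 (mod 607)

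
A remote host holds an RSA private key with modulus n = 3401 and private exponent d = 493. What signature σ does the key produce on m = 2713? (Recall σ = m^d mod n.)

m^493 mod 3401 = 127

127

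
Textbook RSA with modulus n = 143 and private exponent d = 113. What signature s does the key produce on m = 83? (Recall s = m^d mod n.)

Squares mod 143: m^1≡83, m^2≡25, m^4≡53, m^8≡92, m^16≡27, m^32≡14, m^64≡53
113 = 64 + 32 + 16 + 1, so m^113 ≡ 53·14·27·83 ≡ 18 (mod 143)

18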